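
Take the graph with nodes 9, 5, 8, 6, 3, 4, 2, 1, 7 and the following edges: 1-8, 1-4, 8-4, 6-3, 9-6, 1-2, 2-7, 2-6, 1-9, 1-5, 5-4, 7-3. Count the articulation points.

1

Removing 1 increases the component count from 1 to 2, so 1 is a cut vertex.
By contrast removing 2 leaves 1 component; it is not a cut vertex. No other vertex is a cut vertex either.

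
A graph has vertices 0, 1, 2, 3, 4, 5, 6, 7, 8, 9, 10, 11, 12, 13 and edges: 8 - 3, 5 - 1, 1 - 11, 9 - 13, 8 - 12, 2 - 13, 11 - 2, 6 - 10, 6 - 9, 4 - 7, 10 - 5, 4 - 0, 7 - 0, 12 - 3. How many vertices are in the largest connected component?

8

Starting from 0 we can reach 0, 4, 7. That is one component of size 3.
Starting from 3 we can reach 3, 8, 12. That is one component of size 3.
Starting from 1 we can reach 1, 2, 5, 6, 9, 10, 11, 13. That is one component of size 8.
The largest has 8 vertices.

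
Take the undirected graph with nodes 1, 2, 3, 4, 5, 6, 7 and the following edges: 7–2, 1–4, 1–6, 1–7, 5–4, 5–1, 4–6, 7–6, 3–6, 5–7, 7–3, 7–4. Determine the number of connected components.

1

Starting from 1 we can reach 1, 2, 3, 4, 5, 6, 7. That is one component of size 7.
Total: 1 component.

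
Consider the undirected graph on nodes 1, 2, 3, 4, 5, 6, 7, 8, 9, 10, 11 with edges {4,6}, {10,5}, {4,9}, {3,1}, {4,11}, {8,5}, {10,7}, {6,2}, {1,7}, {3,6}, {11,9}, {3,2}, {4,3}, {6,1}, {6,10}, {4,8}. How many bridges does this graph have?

0

The edges on the cycle 4-11-9-4 are not bridges since each lies on that cycle.
Every edge lies on some cycle, so there are no bridges.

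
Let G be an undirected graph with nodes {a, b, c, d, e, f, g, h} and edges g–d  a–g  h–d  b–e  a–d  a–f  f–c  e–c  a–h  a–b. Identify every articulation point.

Removing a increases the component count from 1 to 2, so a is a cut vertex.
By contrast removing h leaves 1 component; it is not a cut vertex. No other vertex is a cut vertex either.

a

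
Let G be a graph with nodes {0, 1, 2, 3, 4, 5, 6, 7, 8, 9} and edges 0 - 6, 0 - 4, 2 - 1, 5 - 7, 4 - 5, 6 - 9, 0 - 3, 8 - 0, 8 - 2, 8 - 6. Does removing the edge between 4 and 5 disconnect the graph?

Yes

Removing 4 - 5 leaves no path between 4 and 5: the component count goes from 1 to 2. So it is a bridge.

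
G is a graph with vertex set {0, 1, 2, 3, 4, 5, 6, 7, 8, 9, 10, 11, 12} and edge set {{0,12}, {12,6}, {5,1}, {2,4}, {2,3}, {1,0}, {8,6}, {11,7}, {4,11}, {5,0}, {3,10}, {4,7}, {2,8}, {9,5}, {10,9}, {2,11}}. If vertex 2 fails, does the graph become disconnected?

Deleting 2 raises the number of components from 1 to 2, so 2 is a cut vertex.

Yes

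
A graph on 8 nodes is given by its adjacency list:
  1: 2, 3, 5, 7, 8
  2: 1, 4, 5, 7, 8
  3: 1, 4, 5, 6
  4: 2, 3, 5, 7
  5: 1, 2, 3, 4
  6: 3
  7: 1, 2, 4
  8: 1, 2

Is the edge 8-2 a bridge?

After removing 8-2, the path 8-1-2 still connects them, so the edge is not a bridge.

No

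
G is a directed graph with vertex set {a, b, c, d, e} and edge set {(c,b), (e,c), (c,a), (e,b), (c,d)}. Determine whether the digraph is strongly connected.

No

There is no directed path from c to e, so the graph is not strongly connected.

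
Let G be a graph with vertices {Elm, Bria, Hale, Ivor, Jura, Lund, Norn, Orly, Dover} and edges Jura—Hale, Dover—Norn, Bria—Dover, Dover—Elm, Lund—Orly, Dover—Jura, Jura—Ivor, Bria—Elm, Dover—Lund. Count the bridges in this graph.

6

The edges on the cycle Bria-Dover-Elm-Bria are not bridges since each lies on that cycle.
But removing Jura—Hale disconnects Jura from Hale; removing Dover—Norn disconnects Dover from Norn; removing Orly—Lund disconnects Orly from Lund; removing Jura—Ivor disconnects Jura from Ivor — these are bridges.
In total 6 edges are bridges.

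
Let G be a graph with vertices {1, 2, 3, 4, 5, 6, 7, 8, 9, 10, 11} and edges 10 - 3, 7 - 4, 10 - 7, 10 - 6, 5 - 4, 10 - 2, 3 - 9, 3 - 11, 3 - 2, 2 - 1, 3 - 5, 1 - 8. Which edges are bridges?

1-2, 1-8, 10-6, 11-3, 3-9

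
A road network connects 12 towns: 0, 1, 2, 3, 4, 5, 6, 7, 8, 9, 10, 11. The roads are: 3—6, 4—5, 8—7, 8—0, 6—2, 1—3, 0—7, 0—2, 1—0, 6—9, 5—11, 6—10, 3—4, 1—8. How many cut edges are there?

The edges on the cycle 1-3-6-2-0-8-1 are not bridges since each lies on that cycle.
But removing 5—11 disconnects 5 from 11; removing 10—6 disconnects 10 from 6; removing 5—4 disconnects 5 from 4; removing 9—6 disconnects 9 from 6 — these are bridges.
In total 5 edges are bridges.

5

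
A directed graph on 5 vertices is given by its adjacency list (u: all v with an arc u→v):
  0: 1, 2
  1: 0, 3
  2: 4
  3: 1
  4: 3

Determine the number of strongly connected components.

1

{0, 1, 2, 3, 4} are all mutually reachable — one SCC of size 5.
That gives 1 strongly connected component.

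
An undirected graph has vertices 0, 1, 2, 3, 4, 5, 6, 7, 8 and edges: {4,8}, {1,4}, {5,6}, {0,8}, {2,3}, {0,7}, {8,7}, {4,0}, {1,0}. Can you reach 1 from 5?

The component containing 5 is {5, 6}, and 1 is not in it.

No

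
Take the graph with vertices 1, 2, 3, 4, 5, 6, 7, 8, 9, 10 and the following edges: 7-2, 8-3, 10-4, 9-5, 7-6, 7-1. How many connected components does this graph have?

Starting from 3 we can reach 3, 8. That is one component of size 2.
Starting from 5 we can reach 5, 9. That is one component of size 2.
Starting from 4 we can reach 4, 10. That is one component of size 2.
Starting from 1 we can reach 1, 2, 6, 7. That is one component of size 4.
Total: 4 components.

4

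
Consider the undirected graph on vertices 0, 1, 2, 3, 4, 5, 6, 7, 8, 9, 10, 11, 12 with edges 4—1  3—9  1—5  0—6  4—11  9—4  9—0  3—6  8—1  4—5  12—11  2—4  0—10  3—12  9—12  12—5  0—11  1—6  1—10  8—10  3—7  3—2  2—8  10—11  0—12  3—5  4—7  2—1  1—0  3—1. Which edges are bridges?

The edges on the cycle 3-9-4-7-3 are not bridges since each lies on that cycle.
Every edge lies on some cycle, so there are no bridges.

none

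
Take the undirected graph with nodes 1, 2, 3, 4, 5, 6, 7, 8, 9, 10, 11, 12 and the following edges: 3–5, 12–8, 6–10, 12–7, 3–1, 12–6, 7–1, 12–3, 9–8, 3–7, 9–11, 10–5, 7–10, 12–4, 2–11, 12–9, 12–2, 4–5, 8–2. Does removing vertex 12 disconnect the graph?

Yes

Deleting 12 raises the number of components from 1 to 2, so 12 is a cut vertex.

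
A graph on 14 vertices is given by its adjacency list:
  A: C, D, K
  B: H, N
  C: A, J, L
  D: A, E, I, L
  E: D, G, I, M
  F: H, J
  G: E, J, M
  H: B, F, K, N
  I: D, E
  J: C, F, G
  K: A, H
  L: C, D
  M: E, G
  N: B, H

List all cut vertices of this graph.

Removing H increases the component count from 1 to 2, so H is a cut vertex.
By contrast removing I leaves 1 component; it is not a cut vertex. No other vertex is a cut vertex either.

H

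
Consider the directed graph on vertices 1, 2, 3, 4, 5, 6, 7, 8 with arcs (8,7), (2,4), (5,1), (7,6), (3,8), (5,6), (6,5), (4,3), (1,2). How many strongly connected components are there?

{1, 2, 3, 4, 5, 6, 7, 8} are all mutually reachable — one SCC of size 8.
That gives 1 strongly connected component.

1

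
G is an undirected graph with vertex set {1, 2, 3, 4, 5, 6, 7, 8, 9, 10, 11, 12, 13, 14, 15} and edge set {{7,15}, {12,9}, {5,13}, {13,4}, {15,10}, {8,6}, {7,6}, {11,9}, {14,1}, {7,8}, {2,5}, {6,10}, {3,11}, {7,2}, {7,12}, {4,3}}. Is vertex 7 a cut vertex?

Deleting 7 raises the number of components from 2 to 3, so 7 is a cut vertex.

Yes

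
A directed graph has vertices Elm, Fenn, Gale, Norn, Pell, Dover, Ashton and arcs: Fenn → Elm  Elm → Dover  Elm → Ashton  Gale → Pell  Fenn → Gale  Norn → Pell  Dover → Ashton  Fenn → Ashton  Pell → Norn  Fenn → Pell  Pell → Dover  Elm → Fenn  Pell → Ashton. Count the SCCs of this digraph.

{Norn, Pell} are all mutually reachable — one SCC of size 2.
{Elm, Fenn} are all mutually reachable — one SCC of size 2.
{Gale} is an SCC by itself.
{Ashton} is an SCC by itself.
{Dover} is an SCC by itself.
That gives 5 strongly connected components.

5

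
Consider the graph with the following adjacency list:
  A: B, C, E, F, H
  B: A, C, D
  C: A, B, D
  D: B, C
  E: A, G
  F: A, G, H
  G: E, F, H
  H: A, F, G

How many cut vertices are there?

1

Removing A increases the component count from 1 to 2, so A is a cut vertex.
By contrast removing E leaves 1 component; it is not a cut vertex. No other vertex is a cut vertex either.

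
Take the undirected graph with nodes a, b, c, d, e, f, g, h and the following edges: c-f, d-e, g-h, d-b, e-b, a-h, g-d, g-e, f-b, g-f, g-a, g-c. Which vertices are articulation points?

g

Removing g increases the component count from 1 to 2, so g is a cut vertex.
By contrast removing c leaves 1 component; it is not a cut vertex. No other vertex is a cut vertex either.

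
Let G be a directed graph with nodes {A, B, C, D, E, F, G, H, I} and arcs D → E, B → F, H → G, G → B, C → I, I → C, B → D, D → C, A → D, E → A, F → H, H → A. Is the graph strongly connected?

There is no directed path from I to H, so the graph is not strongly connected.

No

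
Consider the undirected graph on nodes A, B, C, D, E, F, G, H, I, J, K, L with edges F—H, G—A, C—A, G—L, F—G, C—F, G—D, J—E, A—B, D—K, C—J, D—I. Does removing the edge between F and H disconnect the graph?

Removing F—H leaves no path between F and H: the component count goes from 1 to 2. So it is a bridge.

Yes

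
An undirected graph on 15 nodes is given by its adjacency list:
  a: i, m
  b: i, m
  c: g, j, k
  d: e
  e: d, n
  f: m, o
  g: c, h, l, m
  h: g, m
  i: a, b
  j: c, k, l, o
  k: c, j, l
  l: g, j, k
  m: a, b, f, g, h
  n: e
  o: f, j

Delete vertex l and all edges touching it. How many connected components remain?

2

With l gone, the remaining components are: {d, e, n}; {a, b, c, f, g, h, i, j, k, m, o}.
That is 2 components.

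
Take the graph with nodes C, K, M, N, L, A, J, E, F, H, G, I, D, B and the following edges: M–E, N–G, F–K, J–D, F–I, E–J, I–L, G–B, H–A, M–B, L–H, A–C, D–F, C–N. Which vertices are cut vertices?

Removing F increases the component count from 1 to 2, so F is a cut vertex.
By contrast removing J leaves 1 component; it is not a cut vertex. No other vertex is a cut vertex either.

F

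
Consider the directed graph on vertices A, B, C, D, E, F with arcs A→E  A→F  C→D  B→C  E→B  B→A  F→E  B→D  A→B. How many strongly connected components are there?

3

{A, B, E, F} are all mutually reachable — one SCC of size 4.
{C} is an SCC by itself.
{D} is an SCC by itself.
That gives 3 strongly connected components.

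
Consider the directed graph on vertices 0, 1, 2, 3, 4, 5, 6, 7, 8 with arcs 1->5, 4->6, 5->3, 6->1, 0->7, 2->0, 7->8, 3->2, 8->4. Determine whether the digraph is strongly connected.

Yes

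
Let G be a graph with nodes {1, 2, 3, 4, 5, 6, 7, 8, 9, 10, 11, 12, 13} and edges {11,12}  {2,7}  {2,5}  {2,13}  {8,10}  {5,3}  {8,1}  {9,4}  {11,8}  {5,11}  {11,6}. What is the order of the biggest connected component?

Starting from 4 we can reach 4, 9. That is one component of size 2.
Starting from 1 we can reach 1, 2, 3, 5, 6, 7, 8, 10, 11, 12, 13. That is one component of size 11.
The largest has 11 vertices.

11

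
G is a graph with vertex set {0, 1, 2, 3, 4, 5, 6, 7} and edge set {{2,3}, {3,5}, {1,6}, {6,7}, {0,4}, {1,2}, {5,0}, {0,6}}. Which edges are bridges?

The edges on the cycle 1-2-3-5-0-6-1 are not bridges since each lies on that cycle.
But removing 6–7 disconnects 6 from 7; removing 0–4 disconnects 0 from 4 — these are bridges.

0-4, 6-7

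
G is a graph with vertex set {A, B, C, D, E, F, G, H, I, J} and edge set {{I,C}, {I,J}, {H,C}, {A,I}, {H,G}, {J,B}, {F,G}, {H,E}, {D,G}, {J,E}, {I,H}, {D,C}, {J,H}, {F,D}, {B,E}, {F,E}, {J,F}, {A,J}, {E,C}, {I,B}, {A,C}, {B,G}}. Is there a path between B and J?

From B we can reach A, B, C, D, E, F, G, H, I, J, which includes J.

Yes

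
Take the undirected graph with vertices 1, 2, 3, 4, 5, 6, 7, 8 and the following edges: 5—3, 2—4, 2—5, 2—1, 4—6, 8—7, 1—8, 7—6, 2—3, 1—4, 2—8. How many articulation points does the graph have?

1

Removing 2 increases the component count from 1 to 2, so 2 is a cut vertex.
By contrast removing 7 leaves 1 component; it is not a cut vertex. No other vertex is a cut vertex either.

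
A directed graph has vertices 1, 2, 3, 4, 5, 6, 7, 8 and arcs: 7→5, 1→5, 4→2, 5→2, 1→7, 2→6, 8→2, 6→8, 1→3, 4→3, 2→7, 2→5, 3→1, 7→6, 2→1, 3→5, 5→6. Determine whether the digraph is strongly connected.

No

There is no directed path from 2 to 4, so the graph is not strongly connected.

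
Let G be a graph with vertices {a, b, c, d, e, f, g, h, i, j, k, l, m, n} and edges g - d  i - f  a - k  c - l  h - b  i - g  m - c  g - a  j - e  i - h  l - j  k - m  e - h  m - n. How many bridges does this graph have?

The edges on the cycle i-g-a-k-m-c-l-j-e-h-i are not bridges since each lies on that cycle.
But removing i - f disconnects i from f; removing h - b disconnects h from b; removing g - d disconnects g from d; removing n - m disconnects n from m — these are bridges.
That makes 4 bridges.

4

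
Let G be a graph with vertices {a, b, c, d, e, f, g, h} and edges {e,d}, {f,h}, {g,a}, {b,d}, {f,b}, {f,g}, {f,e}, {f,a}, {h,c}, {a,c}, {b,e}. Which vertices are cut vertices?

Removing f increases the component count from 1 to 2, so f is a cut vertex.
By contrast removing g leaves 1 component; it is not a cut vertex. No other vertex is a cut vertex either.

f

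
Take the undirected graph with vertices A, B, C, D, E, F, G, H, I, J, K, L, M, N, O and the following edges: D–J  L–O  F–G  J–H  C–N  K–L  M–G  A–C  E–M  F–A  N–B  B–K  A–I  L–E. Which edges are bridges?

A-I, D-J, H-J, L-O

The edges on the cycle F-A-C-N-B-K-L-E-M-G-F are not bridges since each lies on that cycle.
But removing J–H disconnects J from H; removing D–J disconnects D from J; removing A–I disconnects A from I; removing O–L disconnects O from L — these are bridges.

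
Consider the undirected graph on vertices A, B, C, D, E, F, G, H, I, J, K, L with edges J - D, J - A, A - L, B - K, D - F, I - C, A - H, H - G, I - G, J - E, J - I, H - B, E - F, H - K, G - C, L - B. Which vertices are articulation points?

J

Removing J increases the component count from 1 to 2, so J is a cut vertex.
By contrast removing E leaves 1 component; it is not a cut vertex. No other vertex is a cut vertex either.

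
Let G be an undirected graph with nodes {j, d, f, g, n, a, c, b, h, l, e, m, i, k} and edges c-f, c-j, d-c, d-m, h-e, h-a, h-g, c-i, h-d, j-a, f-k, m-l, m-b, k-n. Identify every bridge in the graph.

The edges on the cycle h-d-c-j-a-h are not bridges since each lies on that cycle.
But removing k-f disconnects k from f; removing c-f disconnects c from f; removing h-e disconnects h from e; removing h-g disconnects h from g — these are bridges.
In total 9 edges are bridges.

b-m, c-f, c-i, d-m, e-h, f-k, g-h, k-n, l-m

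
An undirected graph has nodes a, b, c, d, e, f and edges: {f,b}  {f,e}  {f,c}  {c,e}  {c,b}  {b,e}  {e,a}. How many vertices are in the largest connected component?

d is isolated — a component by itself.
Starting from a we can reach a, b, c, e, f. That is one component of size 5.
The largest has 5 vertices.

5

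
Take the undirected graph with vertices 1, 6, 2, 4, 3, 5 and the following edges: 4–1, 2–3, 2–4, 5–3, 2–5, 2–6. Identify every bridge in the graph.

The edges on the cycle 2-5-3-2 are not bridges since each lies on that cycle.
But removing 4–2 disconnects 4 from 2; removing 2–6 disconnects 2 from 6; removing 1–4 disconnects 1 from 4 — these are bridges.

1-4, 2-4, 2-6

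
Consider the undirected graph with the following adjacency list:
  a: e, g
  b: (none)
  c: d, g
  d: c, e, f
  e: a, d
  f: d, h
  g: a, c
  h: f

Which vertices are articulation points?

d, f

Removing d increases the component count from 2 to 3, so d is a cut vertex.
Removing f increases the component count from 2 to 3, so f is a cut vertex.
By contrast removing h leaves 2 components; it is not a cut vertex. No other vertex is a cut vertex either.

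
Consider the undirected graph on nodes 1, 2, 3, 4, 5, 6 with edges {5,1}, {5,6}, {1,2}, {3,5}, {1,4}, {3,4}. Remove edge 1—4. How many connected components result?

1 and 4 are still connected via 1-5-3-4, so the component count stays at 1.

1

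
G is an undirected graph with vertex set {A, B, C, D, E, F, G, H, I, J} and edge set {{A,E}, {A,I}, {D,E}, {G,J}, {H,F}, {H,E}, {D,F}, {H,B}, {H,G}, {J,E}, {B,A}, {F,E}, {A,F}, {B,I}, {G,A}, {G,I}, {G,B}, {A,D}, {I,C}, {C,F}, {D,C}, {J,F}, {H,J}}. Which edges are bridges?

none

The edges on the cycle G-B-A-G are not bridges since each lies on that cycle.
Every edge lies on some cycle, so there are no bridges.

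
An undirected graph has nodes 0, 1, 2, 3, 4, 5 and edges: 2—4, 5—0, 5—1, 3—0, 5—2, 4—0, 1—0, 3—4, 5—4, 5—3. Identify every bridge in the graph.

The edges on the cycle 5-3-0-5 are not bridges since each lies on that cycle.
Every edge lies on some cycle, so there are no bridges.

none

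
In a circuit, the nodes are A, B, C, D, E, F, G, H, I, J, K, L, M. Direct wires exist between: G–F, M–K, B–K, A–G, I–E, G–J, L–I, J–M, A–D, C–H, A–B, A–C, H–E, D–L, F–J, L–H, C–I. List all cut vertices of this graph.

A

Removing A increases the component count from 1 to 2, so A is a cut vertex.
By contrast removing B leaves 1 component; it is not a cut vertex. No other vertex is a cut vertex either.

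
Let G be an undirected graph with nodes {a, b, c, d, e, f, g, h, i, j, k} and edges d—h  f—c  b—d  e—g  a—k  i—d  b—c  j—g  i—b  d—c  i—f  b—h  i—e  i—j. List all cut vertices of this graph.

Removing i increases the component count from 2 to 3, so i is a cut vertex.
By contrast removing a leaves 2 components; it is not a cut vertex. No other vertex is a cut vertex either.

i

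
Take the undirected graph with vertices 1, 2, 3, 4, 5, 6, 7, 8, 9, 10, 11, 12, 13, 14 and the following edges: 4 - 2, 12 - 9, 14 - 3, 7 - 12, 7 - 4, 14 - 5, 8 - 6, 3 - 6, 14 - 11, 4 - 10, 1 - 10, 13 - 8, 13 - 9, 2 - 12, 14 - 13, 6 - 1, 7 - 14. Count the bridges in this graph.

2

The edges on the cycle 7-14-3-6-1-10-4-7 are not bridges since each lies on that cycle.
But removing 5 - 14 disconnects 5 from 14; removing 14 - 11 disconnects 14 from 11 — these are bridges.
That makes 2 bridges.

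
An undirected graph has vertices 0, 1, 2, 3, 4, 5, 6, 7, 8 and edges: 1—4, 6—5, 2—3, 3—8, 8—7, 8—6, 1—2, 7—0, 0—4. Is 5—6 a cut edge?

Removing 5—6 leaves no path between 5 and 6: the component count goes from 1 to 2. So it is a bridge.

Yes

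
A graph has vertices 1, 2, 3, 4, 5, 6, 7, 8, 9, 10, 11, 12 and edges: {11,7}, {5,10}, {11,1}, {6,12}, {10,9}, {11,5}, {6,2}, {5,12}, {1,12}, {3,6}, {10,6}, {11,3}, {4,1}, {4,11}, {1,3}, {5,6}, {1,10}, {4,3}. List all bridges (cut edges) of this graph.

The edges on the cycle 4-11-5-12-1-4 are not bridges since each lies on that cycle.
But removing 10—9 disconnects 10 from 9; removing 2—6 disconnects 2 from 6; removing 7—11 disconnects 7 from 11 — these are bridges.

10-9, 11-7, 2-6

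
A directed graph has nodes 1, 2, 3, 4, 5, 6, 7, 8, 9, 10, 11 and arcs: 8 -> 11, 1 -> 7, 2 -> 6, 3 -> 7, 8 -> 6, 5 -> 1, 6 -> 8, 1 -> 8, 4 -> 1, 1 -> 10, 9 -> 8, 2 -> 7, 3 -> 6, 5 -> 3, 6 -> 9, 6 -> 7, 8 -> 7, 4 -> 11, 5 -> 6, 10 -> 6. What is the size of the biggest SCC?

3

{6, 8, 9} are all mutually reachable — one SCC of size 3.
{11} is an SCC by itself.
{7} is an SCC by itself.
{2} is an SCC by itself.
{5} is an SCC by itself.
(and 4 more singleton SCCs)
The largest has 3 vertices.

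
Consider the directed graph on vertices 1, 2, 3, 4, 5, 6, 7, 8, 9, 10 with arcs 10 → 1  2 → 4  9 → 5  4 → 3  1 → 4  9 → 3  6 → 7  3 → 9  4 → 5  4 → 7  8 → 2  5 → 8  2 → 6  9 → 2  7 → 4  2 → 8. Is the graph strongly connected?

No

There is no directed path from 1 to 10, so the graph is not strongly connected.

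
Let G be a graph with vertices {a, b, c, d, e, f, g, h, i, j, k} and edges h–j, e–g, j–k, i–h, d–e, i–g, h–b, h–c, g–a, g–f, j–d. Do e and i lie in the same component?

Yes

From e we can reach a, b, c, d, e, f, g, h, i, j, k, which includes i.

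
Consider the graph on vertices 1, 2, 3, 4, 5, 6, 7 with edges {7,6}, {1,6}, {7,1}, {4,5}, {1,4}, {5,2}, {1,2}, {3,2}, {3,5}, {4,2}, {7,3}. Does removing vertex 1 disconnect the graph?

No

Deleting 1 leaves 1 component (was 1) (its neighbors 2, 4, 6, 7 remain connected to each other), so 1 is not a cut vertex.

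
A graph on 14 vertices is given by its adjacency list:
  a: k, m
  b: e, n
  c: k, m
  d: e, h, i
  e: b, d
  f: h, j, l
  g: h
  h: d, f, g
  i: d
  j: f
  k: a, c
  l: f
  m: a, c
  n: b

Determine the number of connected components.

Starting from a we can reach a, c, k, m. That is one component of size 4.
Starting from b we can reach b, d, e, f, g, h, i, j, l, n. That is one component of size 10.
Total: 2 components.

2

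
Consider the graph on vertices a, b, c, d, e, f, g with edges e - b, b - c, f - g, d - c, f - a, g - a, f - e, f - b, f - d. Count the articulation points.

Removing f increases the component count from 1 to 2, so f is a cut vertex.
By contrast removing e leaves 1 component; it is not a cut vertex. No other vertex is a cut vertex either.

1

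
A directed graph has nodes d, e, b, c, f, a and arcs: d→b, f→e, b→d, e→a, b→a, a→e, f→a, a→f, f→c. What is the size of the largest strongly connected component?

{a, e, f} are all mutually reachable — one SCC of size 3.
{b, d} are all mutually reachable — one SCC of size 2.
{c} is an SCC by itself.
The largest has 3 vertices.

3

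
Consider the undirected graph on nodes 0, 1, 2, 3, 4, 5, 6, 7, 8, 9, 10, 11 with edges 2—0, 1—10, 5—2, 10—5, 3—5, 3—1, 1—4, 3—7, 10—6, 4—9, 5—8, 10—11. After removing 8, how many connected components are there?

With 8 gone, the remaining components are: {0, 1, 2, 3, 4, 5, 6, 7, 9, 10, 11}.
That is 1 component.

1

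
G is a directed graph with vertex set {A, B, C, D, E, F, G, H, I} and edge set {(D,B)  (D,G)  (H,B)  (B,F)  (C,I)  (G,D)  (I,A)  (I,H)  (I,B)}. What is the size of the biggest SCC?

2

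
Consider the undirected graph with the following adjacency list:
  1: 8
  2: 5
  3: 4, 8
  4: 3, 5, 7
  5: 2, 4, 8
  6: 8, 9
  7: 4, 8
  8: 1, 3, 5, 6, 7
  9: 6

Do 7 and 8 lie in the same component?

From 7 we can reach 1, 2, 3, 4, 5, 6, 7, 8, 9, which includes 8.

Yes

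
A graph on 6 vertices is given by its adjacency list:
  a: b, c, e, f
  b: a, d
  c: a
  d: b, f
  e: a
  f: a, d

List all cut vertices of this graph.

a

Removing a increases the component count from 1 to 3, so a is a cut vertex.
By contrast removing f leaves 1 component; it is not a cut vertex. No other vertex is a cut vertex either.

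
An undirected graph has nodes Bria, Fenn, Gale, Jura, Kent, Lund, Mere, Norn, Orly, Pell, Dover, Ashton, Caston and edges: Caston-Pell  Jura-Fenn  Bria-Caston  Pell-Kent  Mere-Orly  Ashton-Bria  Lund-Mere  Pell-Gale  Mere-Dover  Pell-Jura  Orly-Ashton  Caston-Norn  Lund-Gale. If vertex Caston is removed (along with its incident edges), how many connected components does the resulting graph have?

With Caston gone, the remaining components are: {Norn}; {Bria, Fenn, Gale, Jura, Kent, Lund, Mere, Orly, Pell, Dover, Ashton}.
That is 2 components.

2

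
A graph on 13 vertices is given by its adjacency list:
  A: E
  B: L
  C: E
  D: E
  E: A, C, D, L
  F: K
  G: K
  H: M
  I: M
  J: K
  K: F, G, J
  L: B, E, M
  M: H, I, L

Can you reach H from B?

Yes

From B we can reach A, B, C, D, E, H, I, L, M, which includes H.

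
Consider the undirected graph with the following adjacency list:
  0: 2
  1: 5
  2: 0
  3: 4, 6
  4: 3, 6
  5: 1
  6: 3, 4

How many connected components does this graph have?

Starting from 0 we can reach 0, 2. That is one component of size 2.
Starting from 1 we can reach 1, 5. That is one component of size 2.
Starting from 3 we can reach 3, 4, 6. That is one component of size 3.
Total: 3 components.

3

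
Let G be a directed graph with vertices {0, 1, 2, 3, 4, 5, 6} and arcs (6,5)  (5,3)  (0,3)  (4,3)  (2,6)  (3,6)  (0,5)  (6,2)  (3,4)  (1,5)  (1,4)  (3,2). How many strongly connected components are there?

{2, 3, 4, 5, 6} are all mutually reachable — one SCC of size 5.
{0} is an SCC by itself.
{1} is an SCC by itself.
That gives 3 strongly connected components.

3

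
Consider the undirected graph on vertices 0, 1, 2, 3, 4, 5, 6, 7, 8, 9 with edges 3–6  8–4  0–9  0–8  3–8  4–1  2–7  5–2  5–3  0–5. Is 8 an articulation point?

Yes

Deleting 8 raises the number of components from 1 to 2, so 8 is a cut vertex.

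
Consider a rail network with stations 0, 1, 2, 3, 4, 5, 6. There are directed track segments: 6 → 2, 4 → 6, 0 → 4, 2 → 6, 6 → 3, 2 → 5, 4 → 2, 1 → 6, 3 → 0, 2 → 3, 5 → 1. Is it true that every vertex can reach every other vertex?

Yes

From 0 we can reach every vertex (0, 1, 2, 3, 4, 5, 6), and every vertex can reach 0 (0, 1, 2, 3, 4, 5, 6). So the whole graph is one strongly connected component.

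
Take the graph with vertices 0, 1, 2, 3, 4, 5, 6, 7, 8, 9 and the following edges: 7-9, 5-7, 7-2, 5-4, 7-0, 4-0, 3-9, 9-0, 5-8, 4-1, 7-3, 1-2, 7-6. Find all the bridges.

5-8, 6-7

The edges on the cycle 7-3-9-7 are not bridges since each lies on that cycle.
But removing 5-8 disconnects 5 from 8; removing 6-7 disconnects 6 from 7 — these are bridges.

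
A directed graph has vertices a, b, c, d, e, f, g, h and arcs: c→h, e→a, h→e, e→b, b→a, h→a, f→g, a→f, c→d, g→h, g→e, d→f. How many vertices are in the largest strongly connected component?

6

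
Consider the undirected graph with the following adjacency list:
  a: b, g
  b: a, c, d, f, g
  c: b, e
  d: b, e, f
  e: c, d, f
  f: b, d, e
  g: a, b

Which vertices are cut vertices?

Removing b increases the component count from 1 to 2, so b is a cut vertex.
By contrast removing g leaves 1 component; it is not a cut vertex. No other vertex is a cut vertex either.

b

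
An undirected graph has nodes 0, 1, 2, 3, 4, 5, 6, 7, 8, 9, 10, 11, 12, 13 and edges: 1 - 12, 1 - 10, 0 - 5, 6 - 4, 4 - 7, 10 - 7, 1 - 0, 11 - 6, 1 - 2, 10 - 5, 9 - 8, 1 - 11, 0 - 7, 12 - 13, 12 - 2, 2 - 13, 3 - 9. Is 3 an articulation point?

Deleting 3 leaves 2 components (was 2), so 3 is not a cut vertex.

No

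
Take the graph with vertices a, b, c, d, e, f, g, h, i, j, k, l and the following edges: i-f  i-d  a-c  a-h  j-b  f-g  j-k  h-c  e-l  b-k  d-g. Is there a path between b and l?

No

The component containing b is {b, j, k}, and l is not in it.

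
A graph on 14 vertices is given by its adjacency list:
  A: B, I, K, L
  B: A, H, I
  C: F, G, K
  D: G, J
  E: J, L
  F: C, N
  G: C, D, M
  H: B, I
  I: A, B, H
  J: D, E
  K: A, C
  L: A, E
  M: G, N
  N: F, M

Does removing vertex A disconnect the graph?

Yes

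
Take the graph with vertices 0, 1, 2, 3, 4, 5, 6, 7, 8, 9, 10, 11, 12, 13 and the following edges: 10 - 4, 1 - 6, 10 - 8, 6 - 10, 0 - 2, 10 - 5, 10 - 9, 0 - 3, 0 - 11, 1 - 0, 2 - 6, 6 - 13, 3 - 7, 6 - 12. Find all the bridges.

0-11, 0-3, 10-4, 10-5, 10-6, 10-8, 10-9, 12-6, 13-6, 3-7

The edges on the cycle 1-0-2-6-1 are not bridges since each lies on that cycle.
But removing 0 - 11 disconnects 0 from 11; removing 5 - 10 disconnects 5 from 10; removing 6 - 12 disconnects 6 from 12; removing 8 - 10 disconnects 8 from 10 — these are bridges.
In total 10 edges are bridges.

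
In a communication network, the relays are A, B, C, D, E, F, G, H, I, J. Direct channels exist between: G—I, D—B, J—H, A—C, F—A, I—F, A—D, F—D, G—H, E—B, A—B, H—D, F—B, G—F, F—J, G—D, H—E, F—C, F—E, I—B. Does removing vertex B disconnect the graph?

No

Deleting B leaves 1 component (was 1) (its neighbors A, D, E, F, I remain connected to each other), so B is not a cut vertex.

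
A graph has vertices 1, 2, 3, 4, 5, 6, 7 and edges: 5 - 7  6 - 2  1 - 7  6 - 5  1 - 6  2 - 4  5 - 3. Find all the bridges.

2-4, 2-6, 3-5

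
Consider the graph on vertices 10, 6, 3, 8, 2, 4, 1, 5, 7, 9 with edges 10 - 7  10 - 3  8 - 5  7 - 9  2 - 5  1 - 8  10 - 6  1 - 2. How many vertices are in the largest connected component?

5

4 is isolated — a component by itself.
Starting from 1 we can reach 1, 2, 5, 8. That is one component of size 4.
Starting from 3 we can reach 3, 6, 7, 9, 10. That is one component of size 5.
The largest has 5 vertices.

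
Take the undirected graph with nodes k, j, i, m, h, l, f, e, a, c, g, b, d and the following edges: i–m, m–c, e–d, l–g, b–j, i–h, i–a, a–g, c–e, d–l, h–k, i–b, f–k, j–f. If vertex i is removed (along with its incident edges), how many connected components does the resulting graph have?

2

With i gone, the remaining components are: {b, f, h, j, k}; {a, c, d, e, g, l, m}.
That is 2 components.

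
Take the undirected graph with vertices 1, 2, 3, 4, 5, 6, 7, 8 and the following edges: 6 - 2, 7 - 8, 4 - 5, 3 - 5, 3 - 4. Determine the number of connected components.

1 is isolated — a component by itself.
Starting from 2 we can reach 2, 6. That is one component of size 2.
Starting from 7 we can reach 7, 8. That is one component of size 2.
Starting from 3 we can reach 3, 4, 5. That is one component of size 3.
Total: 4 components.

4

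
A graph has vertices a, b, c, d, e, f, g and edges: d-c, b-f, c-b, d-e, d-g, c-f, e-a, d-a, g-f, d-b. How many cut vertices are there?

1

Removing d increases the component count from 1 to 2, so d is a cut vertex.
By contrast removing g leaves 1 component; it is not a cut vertex. No other vertex is a cut vertex either.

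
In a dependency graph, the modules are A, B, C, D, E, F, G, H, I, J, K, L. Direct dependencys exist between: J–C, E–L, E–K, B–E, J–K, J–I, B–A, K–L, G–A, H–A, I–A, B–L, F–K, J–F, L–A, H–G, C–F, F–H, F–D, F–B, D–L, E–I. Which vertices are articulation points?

Removing F, for instance, still leaves 1 component. No single vertex removal increases the component count — the graph has no articulation points.

none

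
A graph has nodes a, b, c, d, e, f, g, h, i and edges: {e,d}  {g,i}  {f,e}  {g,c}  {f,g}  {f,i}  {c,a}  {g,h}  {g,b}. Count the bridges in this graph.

The edges on the cycle f-g-i-f are not bridges since each lies on that cycle.
But removing e—d disconnects e from d; removing f—e disconnects f from e; removing b—g disconnects b from g; removing g—c disconnects g from c — these are bridges.
In total 6 edges are bridges.

6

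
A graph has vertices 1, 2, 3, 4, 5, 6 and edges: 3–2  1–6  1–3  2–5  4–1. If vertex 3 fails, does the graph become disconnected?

Deleting 3 raises the number of components from 1 to 2, so 3 is a cut vertex.

Yes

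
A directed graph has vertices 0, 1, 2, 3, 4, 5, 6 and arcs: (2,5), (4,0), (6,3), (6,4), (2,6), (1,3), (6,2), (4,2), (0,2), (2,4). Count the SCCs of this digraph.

{0, 2, 4, 6} are all mutually reachable — one SCC of size 4.
{1} is an SCC by itself.
{5} is an SCC by itself.
{3} is an SCC by itself.
That gives 4 strongly connected components.

4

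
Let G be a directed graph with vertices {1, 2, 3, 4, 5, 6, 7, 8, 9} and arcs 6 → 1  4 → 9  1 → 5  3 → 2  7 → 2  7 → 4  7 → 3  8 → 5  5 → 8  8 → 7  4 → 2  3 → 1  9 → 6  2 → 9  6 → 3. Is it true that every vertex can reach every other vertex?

Yes

From 6 we can reach every vertex (1, 2, 3, 4, 5, 6, 7, 8, 9), and every vertex can reach 6 (1, 2, 3, 4, 5, 6, 7, 8, 9). So the whole graph is one strongly connected component.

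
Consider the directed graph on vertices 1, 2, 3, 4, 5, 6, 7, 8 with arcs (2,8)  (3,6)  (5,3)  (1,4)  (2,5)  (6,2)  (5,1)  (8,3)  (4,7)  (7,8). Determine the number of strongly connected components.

{1, 2, 3, 4, 5, 6, 7, 8} are all mutually reachable — one SCC of size 8.
That gives 1 strongly connected component.

1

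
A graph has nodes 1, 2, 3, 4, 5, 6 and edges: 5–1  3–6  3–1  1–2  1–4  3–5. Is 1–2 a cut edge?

Yes

Removing 1–2 leaves no path between 1 and 2: the component count goes from 1 to 2. So it is a bridge.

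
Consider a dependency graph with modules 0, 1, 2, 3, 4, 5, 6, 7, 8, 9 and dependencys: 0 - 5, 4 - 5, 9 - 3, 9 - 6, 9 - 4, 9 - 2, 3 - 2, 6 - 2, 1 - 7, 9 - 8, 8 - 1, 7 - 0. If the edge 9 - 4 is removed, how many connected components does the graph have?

1

9 and 4 are still connected via 9-8-1-7-0-5-4, so the component count stays at 1.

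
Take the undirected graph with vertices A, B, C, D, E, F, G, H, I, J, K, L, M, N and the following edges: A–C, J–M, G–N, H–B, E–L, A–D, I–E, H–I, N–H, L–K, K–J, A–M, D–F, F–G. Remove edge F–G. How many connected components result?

1

F and G are still connected via F-D-A-M-J-K-L-E-I-H-N-G, so the component count stays at 1.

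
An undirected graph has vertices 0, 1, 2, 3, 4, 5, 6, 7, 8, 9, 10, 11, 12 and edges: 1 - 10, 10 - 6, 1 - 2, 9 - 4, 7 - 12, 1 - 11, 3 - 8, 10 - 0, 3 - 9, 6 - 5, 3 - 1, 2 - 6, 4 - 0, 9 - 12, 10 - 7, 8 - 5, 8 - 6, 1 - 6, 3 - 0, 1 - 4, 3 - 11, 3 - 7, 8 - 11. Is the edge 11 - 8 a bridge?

After removing 11 - 8, the path 11-3-8 still connects them, so the edge is not a bridge.

No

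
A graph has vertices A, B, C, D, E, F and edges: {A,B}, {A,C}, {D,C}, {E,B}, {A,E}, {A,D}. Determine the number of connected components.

2

F is isolated — a component by itself.
Starting from A we can reach A, B, C, D, E. That is one component of size 5.
Total: 2 components.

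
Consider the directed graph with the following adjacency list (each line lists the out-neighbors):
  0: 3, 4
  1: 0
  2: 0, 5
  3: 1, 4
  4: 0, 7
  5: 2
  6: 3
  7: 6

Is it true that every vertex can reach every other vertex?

No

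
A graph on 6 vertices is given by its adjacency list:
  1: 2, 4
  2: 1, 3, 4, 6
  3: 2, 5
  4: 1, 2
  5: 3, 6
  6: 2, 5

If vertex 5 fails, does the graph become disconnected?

No

Deleting 5 leaves 1 component (was 1) (its neighbors 3, 6 remain connected to each other), so 5 is not a cut vertex.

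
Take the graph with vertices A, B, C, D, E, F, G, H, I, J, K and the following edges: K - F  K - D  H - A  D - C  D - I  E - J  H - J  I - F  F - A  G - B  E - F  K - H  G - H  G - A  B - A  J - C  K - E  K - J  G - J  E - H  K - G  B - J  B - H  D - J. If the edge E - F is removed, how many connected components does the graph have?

1

E and F are still connected via E-K-F, so the component count stays at 1.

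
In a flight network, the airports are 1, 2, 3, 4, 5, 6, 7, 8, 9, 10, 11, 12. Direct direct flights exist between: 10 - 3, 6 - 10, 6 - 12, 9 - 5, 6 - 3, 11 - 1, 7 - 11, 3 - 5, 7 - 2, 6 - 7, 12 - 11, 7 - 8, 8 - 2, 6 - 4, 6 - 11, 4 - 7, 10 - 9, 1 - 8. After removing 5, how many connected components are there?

1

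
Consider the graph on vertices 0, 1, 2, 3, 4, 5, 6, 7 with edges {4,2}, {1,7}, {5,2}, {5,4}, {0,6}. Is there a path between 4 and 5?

From 4 we can reach 2, 4, 5, which includes 5.

Yes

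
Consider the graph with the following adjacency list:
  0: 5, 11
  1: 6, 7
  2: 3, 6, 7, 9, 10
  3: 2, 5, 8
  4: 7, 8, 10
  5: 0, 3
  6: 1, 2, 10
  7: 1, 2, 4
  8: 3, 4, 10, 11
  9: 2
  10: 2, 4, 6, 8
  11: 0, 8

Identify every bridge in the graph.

2-9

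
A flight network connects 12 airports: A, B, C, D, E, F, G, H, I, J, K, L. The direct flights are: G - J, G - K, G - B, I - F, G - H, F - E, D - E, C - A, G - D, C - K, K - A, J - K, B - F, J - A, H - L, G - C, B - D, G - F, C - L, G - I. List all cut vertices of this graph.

Removing G increases the component count from 1 to 2, so G is a cut vertex.
By contrast removing J leaves 1 component; it is not a cut vertex. No other vertex is a cut vertex either.

G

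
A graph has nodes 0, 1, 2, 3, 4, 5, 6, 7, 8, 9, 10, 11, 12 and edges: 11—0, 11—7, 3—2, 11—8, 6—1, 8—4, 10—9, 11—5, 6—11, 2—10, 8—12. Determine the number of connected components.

2

Starting from 2 we can reach 2, 3, 9, 10. That is one component of size 4.
Starting from 0 we can reach 0, 1, 4, 5, 6, 7, 8, 11, 12. That is one component of size 9.
Total: 2 components.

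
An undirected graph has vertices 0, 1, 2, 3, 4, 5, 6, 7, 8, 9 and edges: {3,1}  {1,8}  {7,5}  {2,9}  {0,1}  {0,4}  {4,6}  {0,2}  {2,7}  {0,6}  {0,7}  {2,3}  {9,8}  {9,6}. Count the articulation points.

1

Removing 7 increases the component count from 1 to 2, so 7 is a cut vertex.
By contrast removing 1 leaves 1 component; it is not a cut vertex. No other vertex is a cut vertex either.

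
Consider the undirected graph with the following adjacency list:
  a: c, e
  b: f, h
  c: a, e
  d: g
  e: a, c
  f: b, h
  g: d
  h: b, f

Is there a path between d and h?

No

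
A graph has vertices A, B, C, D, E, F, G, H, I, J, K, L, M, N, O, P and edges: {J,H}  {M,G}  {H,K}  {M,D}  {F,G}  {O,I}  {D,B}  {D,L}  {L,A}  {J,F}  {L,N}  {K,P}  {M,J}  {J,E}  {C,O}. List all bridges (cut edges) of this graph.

The edges on the cycle M-J-F-G-M are not bridges since each lies on that cycle.
But removing J–E disconnects J from E; removing J–H disconnects J from H; removing C–O disconnects C from O; removing K–H disconnects K from H — these are bridges.
In total 11 edges are bridges.

A-L, B-D, C-O, D-L, D-M, E-J, H-J, H-K, I-O, K-P, L-N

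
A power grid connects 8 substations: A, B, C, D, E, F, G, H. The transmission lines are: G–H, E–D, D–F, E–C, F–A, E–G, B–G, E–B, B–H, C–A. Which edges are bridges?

none

The edges on the cycle E-B-H-G-E are not bridges since each lies on that cycle.
Every edge lies on some cycle, so there are no bridges.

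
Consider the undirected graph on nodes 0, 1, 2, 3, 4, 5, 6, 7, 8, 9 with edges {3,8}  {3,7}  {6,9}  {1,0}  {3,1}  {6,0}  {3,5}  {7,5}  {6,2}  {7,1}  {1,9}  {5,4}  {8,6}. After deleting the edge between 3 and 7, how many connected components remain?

1

3 and 7 are still connected via 3-1-7, so the component count stays at 1.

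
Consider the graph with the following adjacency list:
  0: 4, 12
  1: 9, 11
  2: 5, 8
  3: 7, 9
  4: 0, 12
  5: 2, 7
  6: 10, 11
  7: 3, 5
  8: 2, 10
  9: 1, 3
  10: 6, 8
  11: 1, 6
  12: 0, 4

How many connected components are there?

Starting from 0 we can reach 0, 4, 12. That is one component of size 3.
Starting from 1 we can reach 1, 2, 3, 5, 6, 7, 8, 9, 10, 11. That is one component of size 10.
Total: 2 components.

2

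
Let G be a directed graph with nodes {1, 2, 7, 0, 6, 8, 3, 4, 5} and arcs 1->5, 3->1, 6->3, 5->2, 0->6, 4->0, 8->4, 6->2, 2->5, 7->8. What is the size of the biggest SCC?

2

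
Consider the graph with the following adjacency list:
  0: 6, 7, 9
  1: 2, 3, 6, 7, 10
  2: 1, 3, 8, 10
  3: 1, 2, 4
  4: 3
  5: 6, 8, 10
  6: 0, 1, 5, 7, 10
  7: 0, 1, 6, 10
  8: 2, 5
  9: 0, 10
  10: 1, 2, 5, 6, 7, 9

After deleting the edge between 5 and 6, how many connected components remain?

5 and 6 are still connected via 5-10-6, so the component count stays at 1.

1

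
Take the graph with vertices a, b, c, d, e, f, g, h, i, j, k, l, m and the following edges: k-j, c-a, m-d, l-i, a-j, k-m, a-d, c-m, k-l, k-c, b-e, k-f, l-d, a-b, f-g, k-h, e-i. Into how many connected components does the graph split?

Starting from a we can reach a, b, c, d, e, f, g, h, i, j, k, l, m. That is one component of size 13.
Total: 1 component.

1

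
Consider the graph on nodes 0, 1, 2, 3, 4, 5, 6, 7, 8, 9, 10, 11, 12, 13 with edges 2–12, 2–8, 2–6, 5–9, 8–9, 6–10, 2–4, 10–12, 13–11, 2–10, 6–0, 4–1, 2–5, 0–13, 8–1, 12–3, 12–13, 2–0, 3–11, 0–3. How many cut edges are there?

0

The edges on the cycle 2-6-0-2 are not bridges since each lies on that cycle.
Every edge lies on some cycle, so there are no bridges.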